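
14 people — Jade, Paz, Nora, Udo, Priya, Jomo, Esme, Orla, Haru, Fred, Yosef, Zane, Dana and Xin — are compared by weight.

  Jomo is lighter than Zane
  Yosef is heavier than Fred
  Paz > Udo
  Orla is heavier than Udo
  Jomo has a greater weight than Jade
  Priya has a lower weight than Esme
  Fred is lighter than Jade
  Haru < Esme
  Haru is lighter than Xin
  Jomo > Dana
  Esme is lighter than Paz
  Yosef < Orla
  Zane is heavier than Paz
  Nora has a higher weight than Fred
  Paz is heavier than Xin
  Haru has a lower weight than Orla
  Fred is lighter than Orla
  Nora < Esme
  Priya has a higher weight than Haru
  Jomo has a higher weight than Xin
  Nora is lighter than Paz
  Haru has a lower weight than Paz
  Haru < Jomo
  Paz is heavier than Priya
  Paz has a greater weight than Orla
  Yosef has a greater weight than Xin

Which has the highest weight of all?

Zane

Chaining downward from Zane: directly below it, Paz, Jomo; then Haru, Xin, Udo, Dana, Orla, Priya, Nora, Esme, Jade; then Fred, Yosef.
That covers every other element, and nothing is given above Zane, so Zane is the highest weight.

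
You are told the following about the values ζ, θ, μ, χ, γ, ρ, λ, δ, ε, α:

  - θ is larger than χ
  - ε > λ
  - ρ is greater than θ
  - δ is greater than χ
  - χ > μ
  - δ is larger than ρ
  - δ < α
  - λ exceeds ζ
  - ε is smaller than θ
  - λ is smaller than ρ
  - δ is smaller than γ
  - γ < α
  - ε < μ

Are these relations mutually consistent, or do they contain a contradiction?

consistent

Every relation is compatible with ζ < λ < ε < μ < χ < θ < ρ < δ < γ < α; the set is consistent.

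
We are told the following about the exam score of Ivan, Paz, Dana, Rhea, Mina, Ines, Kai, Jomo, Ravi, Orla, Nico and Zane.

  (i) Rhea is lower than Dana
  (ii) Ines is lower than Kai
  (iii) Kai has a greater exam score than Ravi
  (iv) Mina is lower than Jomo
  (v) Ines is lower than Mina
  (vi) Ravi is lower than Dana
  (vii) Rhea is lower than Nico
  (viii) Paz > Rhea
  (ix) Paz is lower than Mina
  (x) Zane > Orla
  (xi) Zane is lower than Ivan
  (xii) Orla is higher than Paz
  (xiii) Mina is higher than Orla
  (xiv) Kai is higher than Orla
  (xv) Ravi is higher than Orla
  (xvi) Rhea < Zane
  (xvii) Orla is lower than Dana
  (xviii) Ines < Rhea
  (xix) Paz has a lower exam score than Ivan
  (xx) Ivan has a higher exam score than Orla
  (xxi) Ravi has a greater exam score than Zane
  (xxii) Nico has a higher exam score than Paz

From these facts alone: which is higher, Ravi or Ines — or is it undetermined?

Ines < Rhea and Rhea < Paz give Ines < Paz.
With Paz < Orla: Ines < Rhea < Paz < Orla.
With Orla < Zane: Ines < Rhea < Paz < Orla < Zane.
With Zane < Ravi: Ines < Rhea < Paz < Orla < Zane < Ravi.
So Ravi is higher.

Ravi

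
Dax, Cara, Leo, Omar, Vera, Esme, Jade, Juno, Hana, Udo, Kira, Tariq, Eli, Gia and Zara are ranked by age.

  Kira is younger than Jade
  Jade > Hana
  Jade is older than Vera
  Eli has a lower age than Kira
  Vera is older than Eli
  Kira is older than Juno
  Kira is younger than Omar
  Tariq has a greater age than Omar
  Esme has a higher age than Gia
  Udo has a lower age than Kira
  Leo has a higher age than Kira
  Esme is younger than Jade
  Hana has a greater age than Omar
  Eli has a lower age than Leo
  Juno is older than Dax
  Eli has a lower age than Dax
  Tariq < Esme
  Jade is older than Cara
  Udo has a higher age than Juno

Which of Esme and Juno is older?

Juno < Udo and Udo < Kira give Juno < Kira.
Then Kira < Omar extends the chain to Omar.
With Omar < Tariq: Juno < Udo < Kira < Omar < Tariq.
Then Tariq < Esme extends the chain to Esme.
So Juno < Esme; Esme is the older of the two.

Esme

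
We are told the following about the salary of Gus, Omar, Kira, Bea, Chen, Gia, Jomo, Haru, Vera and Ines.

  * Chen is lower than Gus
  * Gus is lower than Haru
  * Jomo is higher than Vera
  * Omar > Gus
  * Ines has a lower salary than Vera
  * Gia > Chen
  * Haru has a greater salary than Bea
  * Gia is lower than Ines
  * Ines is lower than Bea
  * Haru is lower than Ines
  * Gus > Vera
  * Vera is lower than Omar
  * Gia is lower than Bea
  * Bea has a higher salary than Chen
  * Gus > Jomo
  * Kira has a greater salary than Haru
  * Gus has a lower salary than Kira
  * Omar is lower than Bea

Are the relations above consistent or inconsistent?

inconsistent

We have Haru < Ines stated directly, yet also Ines < Vera < Jomo < Gus < Omar < Bea < Haru by chaining the others — so Ines < Haru. Contradiction.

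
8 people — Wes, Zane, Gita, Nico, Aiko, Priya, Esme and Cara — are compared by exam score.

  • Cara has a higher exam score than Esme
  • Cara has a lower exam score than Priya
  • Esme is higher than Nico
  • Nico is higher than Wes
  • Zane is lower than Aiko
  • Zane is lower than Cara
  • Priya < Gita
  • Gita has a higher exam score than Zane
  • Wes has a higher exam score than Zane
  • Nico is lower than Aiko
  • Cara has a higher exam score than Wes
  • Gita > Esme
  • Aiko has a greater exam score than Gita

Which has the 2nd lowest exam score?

Chaining the given pairs: Zane < Wes < Nico < Esme < Cara < Priya < Gita < Aiko.
Counting 2 from the smallest end gives Wes.

Wes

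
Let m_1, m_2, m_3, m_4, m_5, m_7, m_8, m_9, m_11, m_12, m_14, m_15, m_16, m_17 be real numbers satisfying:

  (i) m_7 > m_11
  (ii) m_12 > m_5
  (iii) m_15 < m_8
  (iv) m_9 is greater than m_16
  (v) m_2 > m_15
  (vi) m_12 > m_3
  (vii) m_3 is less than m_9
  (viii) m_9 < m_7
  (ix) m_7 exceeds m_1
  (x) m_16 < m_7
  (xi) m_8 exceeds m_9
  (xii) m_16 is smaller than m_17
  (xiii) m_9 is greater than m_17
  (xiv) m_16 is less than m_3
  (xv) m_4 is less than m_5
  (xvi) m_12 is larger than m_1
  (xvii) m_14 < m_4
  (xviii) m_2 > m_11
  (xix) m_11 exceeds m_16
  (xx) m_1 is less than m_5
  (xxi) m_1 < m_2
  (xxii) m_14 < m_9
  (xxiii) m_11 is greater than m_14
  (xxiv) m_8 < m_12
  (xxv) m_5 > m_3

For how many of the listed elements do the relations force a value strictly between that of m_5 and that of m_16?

1

Chaining upward from m_16 reaches: m_11, m_3, m_17, m_9, m_8, m_2, m_12, m_7.
Chaining downward from m_5 reaches: m_14, m_3, m_4, m_1.
Strictly between m_16 and m_5 are those in both lists: m_3 — 1 element.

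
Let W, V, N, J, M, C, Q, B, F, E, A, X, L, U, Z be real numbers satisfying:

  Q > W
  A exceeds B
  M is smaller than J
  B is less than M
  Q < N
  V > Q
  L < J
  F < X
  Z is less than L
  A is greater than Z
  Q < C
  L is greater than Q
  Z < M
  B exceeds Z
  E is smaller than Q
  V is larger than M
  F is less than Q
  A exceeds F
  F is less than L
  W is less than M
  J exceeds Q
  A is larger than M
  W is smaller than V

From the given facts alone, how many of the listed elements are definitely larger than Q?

From Q the given relations immediately reach C, V, N, L, J.
Nothing else is reachable above Q; 5 in all.

5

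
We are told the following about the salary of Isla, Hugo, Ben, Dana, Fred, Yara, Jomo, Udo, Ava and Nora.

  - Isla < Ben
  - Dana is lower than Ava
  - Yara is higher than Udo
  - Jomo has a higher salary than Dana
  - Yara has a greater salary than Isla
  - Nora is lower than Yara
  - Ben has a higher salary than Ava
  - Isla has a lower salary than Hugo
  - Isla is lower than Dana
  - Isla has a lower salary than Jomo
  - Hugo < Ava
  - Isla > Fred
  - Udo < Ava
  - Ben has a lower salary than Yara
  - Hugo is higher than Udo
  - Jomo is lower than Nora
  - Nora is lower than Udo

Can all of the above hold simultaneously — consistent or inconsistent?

The single ordering Fred < Isla < Dana < Jomo < Nora < Udo < Hugo < Ava < Ben < Yara satisfies every listed relation, so no contradiction arises.

consistent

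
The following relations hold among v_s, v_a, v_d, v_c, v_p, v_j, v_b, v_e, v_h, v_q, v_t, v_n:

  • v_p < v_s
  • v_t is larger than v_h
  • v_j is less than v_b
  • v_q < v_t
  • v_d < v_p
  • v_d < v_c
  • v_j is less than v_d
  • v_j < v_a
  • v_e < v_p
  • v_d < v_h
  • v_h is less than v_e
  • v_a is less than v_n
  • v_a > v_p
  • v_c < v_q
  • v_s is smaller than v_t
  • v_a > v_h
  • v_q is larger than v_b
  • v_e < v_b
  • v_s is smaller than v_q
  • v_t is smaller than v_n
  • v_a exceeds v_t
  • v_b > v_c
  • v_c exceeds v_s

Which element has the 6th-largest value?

v_c

Chaining the given pairs: v_j < v_d < v_h < v_e < v_p < v_s < v_c < v_b < v_q < v_t < v_a < v_n.
The 6th largest is v_c.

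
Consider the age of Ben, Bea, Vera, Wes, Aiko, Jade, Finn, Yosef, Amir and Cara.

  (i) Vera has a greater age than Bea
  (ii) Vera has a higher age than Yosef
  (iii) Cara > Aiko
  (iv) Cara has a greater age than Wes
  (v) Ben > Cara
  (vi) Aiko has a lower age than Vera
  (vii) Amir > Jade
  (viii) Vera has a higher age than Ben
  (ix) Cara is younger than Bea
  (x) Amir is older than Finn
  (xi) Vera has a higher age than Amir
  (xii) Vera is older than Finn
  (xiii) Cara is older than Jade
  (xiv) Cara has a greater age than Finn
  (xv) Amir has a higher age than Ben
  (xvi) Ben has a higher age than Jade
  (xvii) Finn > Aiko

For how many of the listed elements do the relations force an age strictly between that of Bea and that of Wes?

1

Chaining upward from Wes reaches: Cara, Ben, Amir, Vera.
Chaining downward from Bea reaches: Aiko, Finn, Jade, Cara.
Strictly between Wes and Bea are those in both lists: Cara — 1 element.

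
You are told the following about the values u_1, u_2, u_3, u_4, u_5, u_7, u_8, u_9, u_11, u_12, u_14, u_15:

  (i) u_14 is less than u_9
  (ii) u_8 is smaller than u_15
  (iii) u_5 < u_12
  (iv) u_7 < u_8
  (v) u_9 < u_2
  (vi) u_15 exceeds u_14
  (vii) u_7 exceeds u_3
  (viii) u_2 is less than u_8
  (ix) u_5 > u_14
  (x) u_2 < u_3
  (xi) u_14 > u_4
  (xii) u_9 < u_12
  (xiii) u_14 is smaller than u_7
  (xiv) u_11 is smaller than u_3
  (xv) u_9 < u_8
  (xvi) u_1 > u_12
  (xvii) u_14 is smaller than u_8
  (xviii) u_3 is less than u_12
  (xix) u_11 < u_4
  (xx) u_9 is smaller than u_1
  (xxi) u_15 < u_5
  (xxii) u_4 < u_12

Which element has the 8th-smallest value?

u_8

Piecing the relations together gives one ordering: u_11 < u_4 < u_14 < u_9 < u_2 < u_3 < u_7 < u_8 < u_15 < u_5 < u_12 < u_1.
Counting 8 from the smallest end gives u_8.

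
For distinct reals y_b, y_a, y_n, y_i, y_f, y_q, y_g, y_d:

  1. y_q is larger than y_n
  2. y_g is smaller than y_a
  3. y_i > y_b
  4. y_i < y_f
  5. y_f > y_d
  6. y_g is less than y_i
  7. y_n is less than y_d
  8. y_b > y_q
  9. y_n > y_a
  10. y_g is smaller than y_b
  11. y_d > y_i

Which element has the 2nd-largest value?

Chaining the given pairs: y_g < y_a < y_n < y_q < y_b < y_i < y_d < y_f.
Counting 2 from the largest end gives y_d.

y_d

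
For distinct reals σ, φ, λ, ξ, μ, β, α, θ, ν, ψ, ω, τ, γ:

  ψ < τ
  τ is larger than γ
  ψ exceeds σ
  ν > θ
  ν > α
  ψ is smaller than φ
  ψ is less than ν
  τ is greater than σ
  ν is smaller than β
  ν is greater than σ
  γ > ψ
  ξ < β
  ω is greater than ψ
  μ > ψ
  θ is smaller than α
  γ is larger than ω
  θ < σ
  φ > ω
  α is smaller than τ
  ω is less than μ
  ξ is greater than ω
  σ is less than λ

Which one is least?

θ

σ is not least since θ < σ; ψ is not least since σ < ψ; ω is not least since ψ < ω; γ is not least since ω < γ; λ is not least since σ < λ; α is not least since θ < α; ξ is not least since ω < ξ; φ is not least since ψ < φ; ν is not least since σ < ν; β is not least since ξ < β; μ is not least since ψ < μ; τ is not least since α < τ.
Only θ has nothing below it, so θ is the least.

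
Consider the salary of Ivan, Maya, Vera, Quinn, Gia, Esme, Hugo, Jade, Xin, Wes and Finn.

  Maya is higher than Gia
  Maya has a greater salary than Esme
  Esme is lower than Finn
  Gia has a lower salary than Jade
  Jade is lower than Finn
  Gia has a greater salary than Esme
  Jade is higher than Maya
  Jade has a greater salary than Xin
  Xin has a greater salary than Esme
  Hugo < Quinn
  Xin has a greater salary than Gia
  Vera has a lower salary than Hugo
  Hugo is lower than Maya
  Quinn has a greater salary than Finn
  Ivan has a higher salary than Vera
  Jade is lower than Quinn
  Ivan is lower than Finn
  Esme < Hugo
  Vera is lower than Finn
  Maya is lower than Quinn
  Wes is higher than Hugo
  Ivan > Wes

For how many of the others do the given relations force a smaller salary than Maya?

Directly below Maya: Esme, Hugo, Gia.
One step further: Vera (4 so far).
No other element is forced below Maya by the given relations, so the count is 4.

4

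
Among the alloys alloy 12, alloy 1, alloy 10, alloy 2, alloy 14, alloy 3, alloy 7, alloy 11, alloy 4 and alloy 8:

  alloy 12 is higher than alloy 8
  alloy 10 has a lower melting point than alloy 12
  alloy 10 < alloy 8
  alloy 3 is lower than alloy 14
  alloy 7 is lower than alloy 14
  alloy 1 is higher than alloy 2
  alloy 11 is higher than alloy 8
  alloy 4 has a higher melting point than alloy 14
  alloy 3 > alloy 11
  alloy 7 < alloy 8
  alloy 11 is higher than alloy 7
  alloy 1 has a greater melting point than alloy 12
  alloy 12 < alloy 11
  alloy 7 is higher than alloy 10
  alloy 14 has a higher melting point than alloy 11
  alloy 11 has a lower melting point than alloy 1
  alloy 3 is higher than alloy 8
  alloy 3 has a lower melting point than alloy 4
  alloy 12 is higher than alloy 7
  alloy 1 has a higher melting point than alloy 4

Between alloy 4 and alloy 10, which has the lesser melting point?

alloy 10

Link the given pairs in sequence: alloy 10 < alloy 7; alloy 7 < alloy 8; alloy 8 < alloy 12; alloy 12 < alloy 11; alloy 11 < alloy 3; alloy 3 < alloy 4.
Together: alloy 10 < alloy 7 < alloy 8 < alloy 12 < alloy 11 < alloy 3 < alloy 4.
So alloy 10 < alloy 4; alloy 10 is the lower of the two.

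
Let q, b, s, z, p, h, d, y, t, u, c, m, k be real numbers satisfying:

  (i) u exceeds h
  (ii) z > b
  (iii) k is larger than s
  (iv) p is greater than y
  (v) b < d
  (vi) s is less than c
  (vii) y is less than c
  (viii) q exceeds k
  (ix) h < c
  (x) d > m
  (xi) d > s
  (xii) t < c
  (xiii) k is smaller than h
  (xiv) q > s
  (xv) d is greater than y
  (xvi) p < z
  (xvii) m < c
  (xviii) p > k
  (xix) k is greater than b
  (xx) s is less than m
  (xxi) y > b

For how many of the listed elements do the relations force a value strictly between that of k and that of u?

Chaining upward from k reaches: h, p, q, z, c.
Chaining downward from u reaches: b, s, h.
Strictly between k and u are those in both lists: h — 1 element.

1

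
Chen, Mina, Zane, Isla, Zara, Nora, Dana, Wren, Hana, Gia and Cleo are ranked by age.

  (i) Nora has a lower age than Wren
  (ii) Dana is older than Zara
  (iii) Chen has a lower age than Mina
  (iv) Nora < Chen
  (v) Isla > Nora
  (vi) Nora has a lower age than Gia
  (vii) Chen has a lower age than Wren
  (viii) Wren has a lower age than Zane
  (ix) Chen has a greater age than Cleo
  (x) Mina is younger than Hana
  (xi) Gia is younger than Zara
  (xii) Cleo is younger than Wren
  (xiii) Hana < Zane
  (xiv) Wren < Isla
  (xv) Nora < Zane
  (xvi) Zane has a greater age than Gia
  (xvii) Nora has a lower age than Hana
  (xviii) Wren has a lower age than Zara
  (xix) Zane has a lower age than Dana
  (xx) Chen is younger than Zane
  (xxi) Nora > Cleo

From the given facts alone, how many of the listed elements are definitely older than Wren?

4

The elements the relations force above Wren are Zara, Zane, Dana, Isla — no chain reaches any other.
That is 4.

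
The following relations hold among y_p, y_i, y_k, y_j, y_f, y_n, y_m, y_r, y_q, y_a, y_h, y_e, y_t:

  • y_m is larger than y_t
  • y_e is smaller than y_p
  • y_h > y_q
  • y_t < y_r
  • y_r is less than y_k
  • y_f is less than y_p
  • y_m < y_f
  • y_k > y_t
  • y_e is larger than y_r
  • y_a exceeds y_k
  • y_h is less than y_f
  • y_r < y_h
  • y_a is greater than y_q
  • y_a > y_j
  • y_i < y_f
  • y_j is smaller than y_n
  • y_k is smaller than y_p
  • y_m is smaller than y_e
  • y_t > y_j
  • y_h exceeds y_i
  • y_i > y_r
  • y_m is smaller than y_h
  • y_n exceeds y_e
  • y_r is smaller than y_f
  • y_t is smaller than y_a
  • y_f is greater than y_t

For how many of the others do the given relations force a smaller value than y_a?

5

From y_a the given relations immediately reach y_j, y_t, y_q, y_k.
From those, y_r — 5 in total.
Nothing else is reachable below y_a; 5 in all.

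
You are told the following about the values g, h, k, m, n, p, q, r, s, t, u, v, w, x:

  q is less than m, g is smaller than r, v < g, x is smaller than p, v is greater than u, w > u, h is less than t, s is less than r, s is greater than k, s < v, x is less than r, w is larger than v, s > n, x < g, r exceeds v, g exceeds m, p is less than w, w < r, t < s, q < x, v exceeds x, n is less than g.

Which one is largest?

r

Chaining downward from r: directly below it, x, s, v, w, g; then q, p, n, t, u, k, m; then h.
That covers every other element, and nothing is given above r, so r is the largest.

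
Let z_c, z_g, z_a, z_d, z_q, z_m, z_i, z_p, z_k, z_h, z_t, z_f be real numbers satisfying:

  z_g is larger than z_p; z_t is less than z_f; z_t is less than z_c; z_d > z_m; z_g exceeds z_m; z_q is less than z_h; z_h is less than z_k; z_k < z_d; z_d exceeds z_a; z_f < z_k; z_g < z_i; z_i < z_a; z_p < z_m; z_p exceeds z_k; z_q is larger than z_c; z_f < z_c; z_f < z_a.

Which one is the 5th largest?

Chaining the given pairs: z_t < z_f < z_c < z_q < z_h < z_k < z_p < z_m < z_g < z_i < z_a < z_d.
The 5th largest is z_m.

z_m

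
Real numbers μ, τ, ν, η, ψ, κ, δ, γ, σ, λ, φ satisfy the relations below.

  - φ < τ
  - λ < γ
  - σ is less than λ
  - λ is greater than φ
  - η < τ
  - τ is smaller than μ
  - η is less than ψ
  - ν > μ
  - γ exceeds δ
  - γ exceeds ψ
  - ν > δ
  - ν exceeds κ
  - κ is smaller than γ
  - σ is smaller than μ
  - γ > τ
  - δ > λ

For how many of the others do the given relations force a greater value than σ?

The elements the relations force above σ are λ, μ, δ, γ, ν — no chain reaches any other.
That is 5.

5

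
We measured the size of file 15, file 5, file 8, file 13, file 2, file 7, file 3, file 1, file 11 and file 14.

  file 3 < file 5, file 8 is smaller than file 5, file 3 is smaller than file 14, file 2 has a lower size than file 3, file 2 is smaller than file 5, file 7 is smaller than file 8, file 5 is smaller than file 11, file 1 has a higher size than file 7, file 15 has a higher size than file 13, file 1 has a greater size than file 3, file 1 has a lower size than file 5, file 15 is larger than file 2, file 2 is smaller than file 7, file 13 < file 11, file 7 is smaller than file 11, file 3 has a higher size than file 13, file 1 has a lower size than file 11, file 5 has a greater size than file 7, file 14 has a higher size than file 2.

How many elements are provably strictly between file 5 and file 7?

Chaining upward from file 7 reaches: file 1, file 8, file 11.
Chaining downward from file 5 reaches: file 13, file 2, file 3, file 1, file 8.
Strictly between file 7 and file 5 are those in both lists: file 1, file 8 — 2 elements.

2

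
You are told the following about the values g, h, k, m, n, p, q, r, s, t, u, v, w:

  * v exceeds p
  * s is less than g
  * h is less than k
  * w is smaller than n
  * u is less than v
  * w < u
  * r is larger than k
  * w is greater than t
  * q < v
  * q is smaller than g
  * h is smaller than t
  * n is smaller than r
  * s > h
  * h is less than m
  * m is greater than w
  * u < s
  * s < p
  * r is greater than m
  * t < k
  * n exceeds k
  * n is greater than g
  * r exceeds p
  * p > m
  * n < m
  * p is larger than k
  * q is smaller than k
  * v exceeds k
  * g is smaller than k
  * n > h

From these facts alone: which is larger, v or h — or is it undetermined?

v

h < t and t < w give h < w.
Then w < u extends the chain to u.
With u < s: h < t < w < u < s.
Then s < g extends the chain to g.
With g < k: h < t < w < u < s < g < k.
Then k < n extends the chain to n.
With n < m: h < t < w < u < s < g < k < n < m.
Then m < p extends the chain to p.
With p < v: h < t < w < u < s < g < k < n < m < p < v.
So v is larger.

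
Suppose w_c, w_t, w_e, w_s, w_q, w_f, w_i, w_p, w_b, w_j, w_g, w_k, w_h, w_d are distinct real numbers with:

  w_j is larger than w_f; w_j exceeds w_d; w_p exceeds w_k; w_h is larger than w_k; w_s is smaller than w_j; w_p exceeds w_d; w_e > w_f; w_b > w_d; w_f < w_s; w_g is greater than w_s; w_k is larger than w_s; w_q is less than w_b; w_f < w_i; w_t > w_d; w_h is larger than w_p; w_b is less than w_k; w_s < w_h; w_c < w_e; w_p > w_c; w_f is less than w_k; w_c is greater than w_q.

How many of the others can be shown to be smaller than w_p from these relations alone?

7

Directly below w_p: w_d, w_c, w_k.
One step further: w_f, w_q, w_s, w_b (7 so far).
Nothing else is reachable below w_p; 7 in all.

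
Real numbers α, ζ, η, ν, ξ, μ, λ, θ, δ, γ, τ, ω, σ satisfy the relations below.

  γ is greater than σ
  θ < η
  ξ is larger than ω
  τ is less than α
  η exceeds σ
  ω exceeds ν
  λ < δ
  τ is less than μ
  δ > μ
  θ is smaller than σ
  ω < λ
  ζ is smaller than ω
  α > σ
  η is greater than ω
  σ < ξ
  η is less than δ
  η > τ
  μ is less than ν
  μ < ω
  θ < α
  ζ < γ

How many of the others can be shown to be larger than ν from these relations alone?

Directly above ν: ω.
One step further: η, λ, ξ (4 so far).
One step further: δ (5 so far).
No other element is forced above ν by the given relations, so the count is 5.

5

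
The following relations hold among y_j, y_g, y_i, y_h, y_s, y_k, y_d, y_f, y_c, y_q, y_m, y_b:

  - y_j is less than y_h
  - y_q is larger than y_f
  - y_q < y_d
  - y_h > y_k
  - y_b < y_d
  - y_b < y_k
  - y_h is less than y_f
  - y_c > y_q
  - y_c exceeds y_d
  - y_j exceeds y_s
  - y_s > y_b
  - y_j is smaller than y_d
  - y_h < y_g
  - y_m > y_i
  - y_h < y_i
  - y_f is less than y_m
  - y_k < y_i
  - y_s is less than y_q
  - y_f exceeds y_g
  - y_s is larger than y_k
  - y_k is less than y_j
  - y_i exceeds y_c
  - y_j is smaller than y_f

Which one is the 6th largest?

Piecing the relations together gives one ordering: y_b < y_k < y_s < y_j < y_h < y_g < y_f < y_q < y_d < y_c < y_i < y_m.
The 6th largest is y_f.

y_f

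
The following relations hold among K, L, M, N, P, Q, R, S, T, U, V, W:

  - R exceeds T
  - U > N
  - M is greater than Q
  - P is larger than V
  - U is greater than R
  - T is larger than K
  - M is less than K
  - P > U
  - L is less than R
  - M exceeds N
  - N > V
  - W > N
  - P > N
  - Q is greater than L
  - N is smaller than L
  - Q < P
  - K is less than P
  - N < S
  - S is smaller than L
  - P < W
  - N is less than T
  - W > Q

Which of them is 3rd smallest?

The consecutive relations fix a unique order: V < N < S < L < Q < M < K < T < R < U < P < W.
Counting 3 from the smallest end gives S.

S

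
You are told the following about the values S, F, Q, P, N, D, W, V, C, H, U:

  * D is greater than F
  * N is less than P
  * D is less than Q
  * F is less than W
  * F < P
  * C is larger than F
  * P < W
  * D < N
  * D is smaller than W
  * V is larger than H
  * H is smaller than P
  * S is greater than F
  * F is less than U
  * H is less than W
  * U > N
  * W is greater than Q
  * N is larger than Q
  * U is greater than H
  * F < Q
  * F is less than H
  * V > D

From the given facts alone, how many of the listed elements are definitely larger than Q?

4

Directly above Q: N, W.
One step further: U, P (4 so far).
Nothing else is reachable above Q; 4 in all.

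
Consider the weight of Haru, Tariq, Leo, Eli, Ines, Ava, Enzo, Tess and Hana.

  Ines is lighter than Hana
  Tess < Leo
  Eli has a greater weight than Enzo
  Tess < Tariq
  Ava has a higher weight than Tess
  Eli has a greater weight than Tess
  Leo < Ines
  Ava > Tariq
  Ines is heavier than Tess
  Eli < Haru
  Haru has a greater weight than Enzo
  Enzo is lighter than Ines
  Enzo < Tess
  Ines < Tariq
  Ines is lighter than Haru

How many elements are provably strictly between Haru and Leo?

1

The relations place Leo below Haru. An element lies strictly between them when it is forced above Leo and also forced below Haru.
Above Leo: {Ines, Tariq, Hana, Ava}. Below Haru: {Enzo, Tess, Ines, Eli}.
Intersection: {Ines} — 1.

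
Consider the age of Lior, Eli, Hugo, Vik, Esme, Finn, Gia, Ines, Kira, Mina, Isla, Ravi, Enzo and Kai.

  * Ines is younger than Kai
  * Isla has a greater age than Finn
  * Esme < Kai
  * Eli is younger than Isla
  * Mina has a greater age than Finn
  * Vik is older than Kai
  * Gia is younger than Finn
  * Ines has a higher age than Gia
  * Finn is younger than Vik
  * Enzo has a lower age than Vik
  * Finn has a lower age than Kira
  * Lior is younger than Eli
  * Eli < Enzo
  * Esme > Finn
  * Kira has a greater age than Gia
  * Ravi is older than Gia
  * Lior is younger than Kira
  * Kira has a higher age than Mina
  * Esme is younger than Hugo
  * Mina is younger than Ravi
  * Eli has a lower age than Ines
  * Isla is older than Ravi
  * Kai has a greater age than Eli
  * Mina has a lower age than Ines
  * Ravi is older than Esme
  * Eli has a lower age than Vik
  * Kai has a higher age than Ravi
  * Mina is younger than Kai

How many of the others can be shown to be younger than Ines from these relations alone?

The elements the relations force below Ines are Gia, Finn, Lior, Eli, Mina — no chain reaches any other.
That is 5.

5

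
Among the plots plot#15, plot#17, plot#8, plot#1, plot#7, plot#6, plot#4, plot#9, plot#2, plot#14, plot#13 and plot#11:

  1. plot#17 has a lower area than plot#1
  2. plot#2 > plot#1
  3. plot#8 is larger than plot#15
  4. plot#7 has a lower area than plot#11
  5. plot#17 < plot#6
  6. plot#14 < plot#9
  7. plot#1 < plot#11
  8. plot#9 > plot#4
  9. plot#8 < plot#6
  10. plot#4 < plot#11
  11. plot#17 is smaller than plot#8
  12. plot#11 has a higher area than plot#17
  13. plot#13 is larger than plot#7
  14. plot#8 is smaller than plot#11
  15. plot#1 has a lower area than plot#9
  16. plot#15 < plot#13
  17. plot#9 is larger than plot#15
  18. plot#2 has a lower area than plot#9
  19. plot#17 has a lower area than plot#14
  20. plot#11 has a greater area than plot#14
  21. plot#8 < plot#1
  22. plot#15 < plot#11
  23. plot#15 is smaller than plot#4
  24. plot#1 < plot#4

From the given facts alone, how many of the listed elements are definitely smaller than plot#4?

4

From plot#4 the given relations immediately reach plot#15, plot#1.
From those, plot#17, plot#8 — 4 in total.
Nothing else is reachable below plot#4; 4 in all.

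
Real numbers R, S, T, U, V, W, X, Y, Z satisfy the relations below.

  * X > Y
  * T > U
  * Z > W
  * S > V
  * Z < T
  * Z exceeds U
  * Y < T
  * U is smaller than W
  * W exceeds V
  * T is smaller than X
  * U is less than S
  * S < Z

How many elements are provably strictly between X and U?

Chaining upward from U reaches: W, S, Z, T.
Chaining downward from X reaches: V, Y, W, S, Z, T.
Strictly between U and X are those in both lists: W, S, Z, T — 4 elements.

4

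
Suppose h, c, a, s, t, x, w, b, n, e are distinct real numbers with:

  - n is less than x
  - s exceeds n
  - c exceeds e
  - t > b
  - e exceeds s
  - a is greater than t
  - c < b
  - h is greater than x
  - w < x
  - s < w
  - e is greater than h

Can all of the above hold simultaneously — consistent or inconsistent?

consistent

Every relation is compatible with n < s < w < x < h < e < c < b < t < a; the set is consistent.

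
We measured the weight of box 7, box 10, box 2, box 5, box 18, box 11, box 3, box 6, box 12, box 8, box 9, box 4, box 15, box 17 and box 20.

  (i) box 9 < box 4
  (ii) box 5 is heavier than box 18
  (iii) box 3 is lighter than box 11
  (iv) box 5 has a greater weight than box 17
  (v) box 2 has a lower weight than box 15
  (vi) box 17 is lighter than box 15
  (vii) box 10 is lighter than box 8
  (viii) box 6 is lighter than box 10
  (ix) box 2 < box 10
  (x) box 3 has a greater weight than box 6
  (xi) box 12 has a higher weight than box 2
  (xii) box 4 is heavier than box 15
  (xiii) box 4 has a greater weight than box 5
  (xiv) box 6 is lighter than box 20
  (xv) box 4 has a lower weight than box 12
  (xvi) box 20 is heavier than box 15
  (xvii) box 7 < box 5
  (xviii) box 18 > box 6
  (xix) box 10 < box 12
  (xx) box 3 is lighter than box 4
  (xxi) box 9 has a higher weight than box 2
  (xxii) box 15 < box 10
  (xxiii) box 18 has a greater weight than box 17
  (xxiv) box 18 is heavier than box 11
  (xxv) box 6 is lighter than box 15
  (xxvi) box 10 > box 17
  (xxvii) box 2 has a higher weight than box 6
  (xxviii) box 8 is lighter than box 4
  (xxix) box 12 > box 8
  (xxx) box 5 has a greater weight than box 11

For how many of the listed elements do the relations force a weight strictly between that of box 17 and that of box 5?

1

Chaining upward from box 17 reaches: box 15, box 10, box 8, box 18, box 20, box 4, box 12.
Chaining downward from box 5 reaches: box 7, box 6, box 3, box 11, box 18.
Strictly between box 17 and box 5 are those in both lists: box 18 — 1 element.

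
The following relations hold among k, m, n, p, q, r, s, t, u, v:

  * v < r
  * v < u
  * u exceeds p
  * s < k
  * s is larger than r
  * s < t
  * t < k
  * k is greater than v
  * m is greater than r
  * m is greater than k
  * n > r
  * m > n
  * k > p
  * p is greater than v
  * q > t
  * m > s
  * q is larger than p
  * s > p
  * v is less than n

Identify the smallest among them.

p is not least since v < p; r is not least since v < r; s is not least since p < s; t is not least since s < t; u is not least since v < u; n is not least since v < n; q is not least since t < q; k is not least since v < k; m is not least since k < m.
Only v has nothing below it, so v is the smallest.

v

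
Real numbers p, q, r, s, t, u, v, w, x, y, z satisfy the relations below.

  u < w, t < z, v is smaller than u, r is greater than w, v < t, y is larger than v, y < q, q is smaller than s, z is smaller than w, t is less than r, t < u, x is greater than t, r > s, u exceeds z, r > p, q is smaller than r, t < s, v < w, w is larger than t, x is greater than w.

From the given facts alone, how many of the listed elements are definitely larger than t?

Directly above t: z, s, u, w, x, r.
No other element is forced above t by the given relations, so the count is 6.

6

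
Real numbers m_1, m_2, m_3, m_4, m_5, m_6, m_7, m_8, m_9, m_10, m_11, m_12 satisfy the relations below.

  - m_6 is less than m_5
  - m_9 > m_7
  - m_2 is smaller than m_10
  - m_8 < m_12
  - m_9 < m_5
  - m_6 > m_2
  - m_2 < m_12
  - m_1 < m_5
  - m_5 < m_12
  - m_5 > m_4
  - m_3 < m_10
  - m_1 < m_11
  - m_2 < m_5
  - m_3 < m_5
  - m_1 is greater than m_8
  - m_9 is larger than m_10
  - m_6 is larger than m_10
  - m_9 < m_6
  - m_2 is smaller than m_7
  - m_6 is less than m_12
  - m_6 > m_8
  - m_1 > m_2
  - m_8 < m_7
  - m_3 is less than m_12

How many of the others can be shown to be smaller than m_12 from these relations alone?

10

The elements the relations force below m_12 are m_8, m_2, m_3, m_1, m_7, m_4, m_10, m_9, m_6, m_5 — no chain reaches any other.
That is 10.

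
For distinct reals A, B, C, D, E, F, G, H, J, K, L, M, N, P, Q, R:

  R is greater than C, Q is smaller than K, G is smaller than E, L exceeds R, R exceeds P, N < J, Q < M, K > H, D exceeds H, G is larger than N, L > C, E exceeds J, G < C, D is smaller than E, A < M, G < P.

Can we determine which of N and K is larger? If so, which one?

Following every chain through N: above N we get G, J, P, C, R, L, E.
K is not reached, and no chain runs the other way from K to N.
So the given relations leave the order of N and K undetermined.

undetermined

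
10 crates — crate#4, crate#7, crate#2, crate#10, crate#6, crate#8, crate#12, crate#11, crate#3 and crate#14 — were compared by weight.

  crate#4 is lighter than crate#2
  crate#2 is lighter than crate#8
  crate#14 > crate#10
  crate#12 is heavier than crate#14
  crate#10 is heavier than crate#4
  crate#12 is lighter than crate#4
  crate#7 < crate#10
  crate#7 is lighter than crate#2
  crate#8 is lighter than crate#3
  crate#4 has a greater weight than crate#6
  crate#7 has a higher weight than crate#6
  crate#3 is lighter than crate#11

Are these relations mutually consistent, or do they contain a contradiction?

We have crate#4 < crate#10 stated directly, yet also crate#10 < crate#14 < crate#12 < crate#4 by chaining the others — so crate#10 < crate#4. Contradiction.

inconsistent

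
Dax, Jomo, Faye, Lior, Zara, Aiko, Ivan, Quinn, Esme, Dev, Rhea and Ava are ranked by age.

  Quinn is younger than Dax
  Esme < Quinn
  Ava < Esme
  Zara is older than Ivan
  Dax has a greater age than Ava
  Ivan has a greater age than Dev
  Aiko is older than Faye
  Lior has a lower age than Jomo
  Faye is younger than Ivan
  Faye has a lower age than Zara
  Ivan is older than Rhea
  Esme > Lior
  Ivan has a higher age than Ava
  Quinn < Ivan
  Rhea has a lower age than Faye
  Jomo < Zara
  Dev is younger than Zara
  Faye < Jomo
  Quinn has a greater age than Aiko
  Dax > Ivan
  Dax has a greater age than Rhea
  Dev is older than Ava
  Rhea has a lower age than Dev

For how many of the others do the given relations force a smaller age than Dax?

Directly below Dax: Ava, Rhea, Quinn, Ivan.
One step further: Dev, Esme, Faye, Aiko (8 so far).
One step further: Lior (9 so far).
Nothing else is reachable below Dax; 9 in all.

9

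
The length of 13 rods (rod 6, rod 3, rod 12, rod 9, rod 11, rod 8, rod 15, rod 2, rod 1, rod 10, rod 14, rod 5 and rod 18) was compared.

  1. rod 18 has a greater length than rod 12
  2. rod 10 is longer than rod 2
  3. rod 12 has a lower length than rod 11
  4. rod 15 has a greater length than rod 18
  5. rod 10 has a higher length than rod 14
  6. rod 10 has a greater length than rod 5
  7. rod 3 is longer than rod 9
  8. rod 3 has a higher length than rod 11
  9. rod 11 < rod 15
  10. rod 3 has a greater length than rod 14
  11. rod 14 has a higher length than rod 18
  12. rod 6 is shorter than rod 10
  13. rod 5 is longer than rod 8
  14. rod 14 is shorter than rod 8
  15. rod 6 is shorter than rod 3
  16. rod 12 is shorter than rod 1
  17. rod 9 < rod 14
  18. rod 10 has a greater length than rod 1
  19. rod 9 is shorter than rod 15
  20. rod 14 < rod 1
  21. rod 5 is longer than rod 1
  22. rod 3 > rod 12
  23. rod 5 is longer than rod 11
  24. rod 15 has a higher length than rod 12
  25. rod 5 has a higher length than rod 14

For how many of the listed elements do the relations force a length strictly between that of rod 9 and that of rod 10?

The relations place rod 9 below rod 10. An element lies strictly between them when it is forced above rod 9 and also forced below rod 10.
Above rod 9: {rod 14, rod 15, rod 1, rod 8, rod 5, rod 3}. Below rod 10: {rod 12, rod 11, rod 18, rod 14, rod 6, rod 2, rod 1, rod 8, rod 5}.
Intersection: {rod 14, rod 1, rod 8, rod 5} — 4.

4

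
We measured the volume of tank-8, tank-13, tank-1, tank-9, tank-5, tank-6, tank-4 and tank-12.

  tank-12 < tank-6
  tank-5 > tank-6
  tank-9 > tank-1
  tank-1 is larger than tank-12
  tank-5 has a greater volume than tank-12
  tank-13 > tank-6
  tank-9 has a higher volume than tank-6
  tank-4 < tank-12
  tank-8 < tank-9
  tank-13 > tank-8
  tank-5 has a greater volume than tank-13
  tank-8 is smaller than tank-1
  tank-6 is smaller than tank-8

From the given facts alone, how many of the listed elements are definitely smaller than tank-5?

From tank-5 the given relations immediately reach tank-12, tank-6, tank-13.
From those, tank-4, tank-8 — 5 in total.
No other element is forced below tank-5 by the given relations, so the count is 5.

5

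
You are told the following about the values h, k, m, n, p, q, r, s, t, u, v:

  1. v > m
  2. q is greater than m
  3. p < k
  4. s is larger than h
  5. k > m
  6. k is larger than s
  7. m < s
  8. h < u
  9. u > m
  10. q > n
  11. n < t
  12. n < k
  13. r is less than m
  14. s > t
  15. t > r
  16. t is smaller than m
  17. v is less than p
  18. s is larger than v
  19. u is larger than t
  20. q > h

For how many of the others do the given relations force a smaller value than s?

6

From s the given relations immediately reach h, t, m, v.
From those, r, n — 6 in total.
Nothing else is reachable below s; 6 in all.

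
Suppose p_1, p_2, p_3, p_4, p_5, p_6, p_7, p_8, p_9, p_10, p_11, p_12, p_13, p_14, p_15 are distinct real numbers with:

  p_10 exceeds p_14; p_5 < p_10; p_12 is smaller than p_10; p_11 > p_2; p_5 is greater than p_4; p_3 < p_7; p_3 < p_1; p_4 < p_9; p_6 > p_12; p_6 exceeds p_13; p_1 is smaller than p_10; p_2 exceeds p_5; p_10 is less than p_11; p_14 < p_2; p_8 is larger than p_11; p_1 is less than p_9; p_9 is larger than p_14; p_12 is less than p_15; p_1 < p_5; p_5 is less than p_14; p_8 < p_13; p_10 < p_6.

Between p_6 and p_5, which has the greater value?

p_6

Link the given pairs in sequence: p_5 < p_14; p_14 < p_10; p_10 < p_11; p_11 < p_8; p_8 < p_13; p_13 < p_6.
Together: p_5 < p_14 < p_10 < p_11 < p_8 < p_13 < p_6.
So p_5 < p_6; p_6 is the larger of the two.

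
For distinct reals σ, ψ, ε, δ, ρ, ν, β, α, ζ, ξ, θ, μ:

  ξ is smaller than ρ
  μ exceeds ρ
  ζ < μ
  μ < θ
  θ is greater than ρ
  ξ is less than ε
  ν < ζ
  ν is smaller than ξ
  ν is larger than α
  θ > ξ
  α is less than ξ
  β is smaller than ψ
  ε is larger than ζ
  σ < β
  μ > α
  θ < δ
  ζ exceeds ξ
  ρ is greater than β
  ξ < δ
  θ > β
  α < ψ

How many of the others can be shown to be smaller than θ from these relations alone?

8

From θ the given relations immediately reach ξ, β, ρ, μ.
From those, α, σ, ν, ζ — 8 in total.
No other element is forced below θ by the given relations, so the count is 8.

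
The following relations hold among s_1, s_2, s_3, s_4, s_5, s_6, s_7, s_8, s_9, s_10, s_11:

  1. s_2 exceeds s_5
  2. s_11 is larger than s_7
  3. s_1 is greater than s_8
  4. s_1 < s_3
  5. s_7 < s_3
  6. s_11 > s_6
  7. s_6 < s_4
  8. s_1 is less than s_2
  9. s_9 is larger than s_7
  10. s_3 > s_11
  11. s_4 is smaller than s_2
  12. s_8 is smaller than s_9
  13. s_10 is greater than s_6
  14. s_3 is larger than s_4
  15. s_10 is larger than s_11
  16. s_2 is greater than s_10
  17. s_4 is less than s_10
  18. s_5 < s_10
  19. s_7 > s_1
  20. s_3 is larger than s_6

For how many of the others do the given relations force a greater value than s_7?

Directly above s_7: s_9, s_11, s_3.
One step further: s_10 (4 so far).
One step further: s_2 (5 so far).
Nothing else is reachable above s_7; 5 in all.

5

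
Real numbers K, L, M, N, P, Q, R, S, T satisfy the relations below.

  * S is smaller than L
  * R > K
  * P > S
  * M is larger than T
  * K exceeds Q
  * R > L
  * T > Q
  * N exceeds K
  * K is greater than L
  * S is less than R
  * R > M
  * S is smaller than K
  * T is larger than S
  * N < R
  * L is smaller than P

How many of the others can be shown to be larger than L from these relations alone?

Directly above L: K, P, R.
One step further: N (4 so far).
Nothing else is reachable above L; 4 in all.

4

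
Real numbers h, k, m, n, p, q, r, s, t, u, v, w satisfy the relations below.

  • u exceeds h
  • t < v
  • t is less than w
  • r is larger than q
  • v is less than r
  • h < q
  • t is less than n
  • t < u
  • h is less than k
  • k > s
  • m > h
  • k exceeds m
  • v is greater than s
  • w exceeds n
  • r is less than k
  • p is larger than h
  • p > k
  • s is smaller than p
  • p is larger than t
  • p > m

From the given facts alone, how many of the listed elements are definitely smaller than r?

5

From r the given relations immediately reach q, v.
From those, t, h, s — 5 in total.
No other element is forced below r by the given relations, so the count is 5.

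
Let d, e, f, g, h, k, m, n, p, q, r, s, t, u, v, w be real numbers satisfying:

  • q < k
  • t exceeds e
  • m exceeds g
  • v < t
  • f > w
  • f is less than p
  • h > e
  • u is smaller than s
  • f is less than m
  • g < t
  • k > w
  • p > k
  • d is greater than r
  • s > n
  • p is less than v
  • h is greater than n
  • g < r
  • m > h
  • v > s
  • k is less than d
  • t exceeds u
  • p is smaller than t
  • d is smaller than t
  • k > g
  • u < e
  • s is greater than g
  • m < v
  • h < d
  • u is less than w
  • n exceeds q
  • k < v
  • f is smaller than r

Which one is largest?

t

u is not greatest since u < w; g is not greatest since g < s; q is not greatest since q < k; n is not greatest since n < s; w is not greatest since w < k; k is not greatest since k < d; e is not greatest since e < t; f is not greatest since f < r; p is not greatest since p < t; s is not greatest since s < v; r is not greatest since r < d; h is not greatest since h < d; m is not greatest since m < v; d is not greatest since d < t; v is not greatest since v < t.
Only t has nothing above it, so t is the largest.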